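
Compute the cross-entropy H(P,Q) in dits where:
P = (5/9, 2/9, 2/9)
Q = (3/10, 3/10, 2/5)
0.4951 dits

Cross-entropy: H(P,Q) = -Σ p(x) log q(x)

Alternatively: H(P,Q) = H(P) + D_KL(P||Q)
H(P) = 0.4321 dits
D_KL(P||Q) = 0.0630 dits

H(P,Q) = 0.4321 + 0.0630 = 0.4951 dits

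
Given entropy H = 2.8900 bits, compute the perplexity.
7.4127

Perplexity is 2^H (or exp(H) for natural log).

H = 2.8900 bits
Perplexity = 2^2.8900 = 7.4127

Interpretation: The model's uncertainty is equivalent to choosing uniformly among 7.4 options.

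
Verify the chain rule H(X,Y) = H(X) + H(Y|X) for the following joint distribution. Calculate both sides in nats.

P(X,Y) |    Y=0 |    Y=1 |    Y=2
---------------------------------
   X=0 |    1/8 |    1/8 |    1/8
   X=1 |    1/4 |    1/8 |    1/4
H(X,Y) = 1.7329, H(X) = 0.6616, H(Y|X) = 1.0713 (all in nats)

Chain rule: H(X,Y) = H(X) + H(Y|X)

Left side — joint entropy directly:
H(X,Y) = -Σ p(x,y) log p(x,y) = 1.7329 nats

Right side — compute H(Y|X) from the conditional distributions:
P(X) = (3/8, 5/8), so H(X) = 0.6616 nats
H(Y|X) = Σ_x P(X=x) · H(Y|X=x):
  P(Y|X=0) = (1/3, 1/3, 1/3), H(Y|X=0) = 1.0986, weight P(X=0) = 3/8
  P(Y|X=1) = (2/5, 1/5, 2/5), H(Y|X=1) = 1.0549, weight P(X=1) = 5/8
H(Y|X) = 1.0713 nats

H(X) + H(Y|X) = 0.6616 + 1.0713 = 1.7329 nats

Both sides equal 1.7329 nats. ✓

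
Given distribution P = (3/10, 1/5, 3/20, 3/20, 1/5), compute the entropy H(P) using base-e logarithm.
1.5741 nats

Shannon entropy is H(X) = -Σ p(x) log p(x).

For P = (3/10, 1/5, 3/20, 3/20, 1/5):
H = -3/10 × log_e(3/10) -1/5 × log_e(1/5) -3/20 × log_e(3/20) -3/20 × log_e(3/20) -1/5 × log_e(1/5)
H = 1.5741 nats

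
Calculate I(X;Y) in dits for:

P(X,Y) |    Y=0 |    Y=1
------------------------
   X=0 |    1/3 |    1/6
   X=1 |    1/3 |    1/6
0.0000 dits

Mutual information: I(X;Y) = H(X) + H(Y) - H(X,Y)

Marginals:
P(X) = (1/2, 1/2), H(X) = 0.3010 dits
P(Y) = (2/3, 1/3), H(Y) = 0.2764 dits

Joint entropy: H(X,Y) = 0.5775 dits

I(X;Y) = 0.3010 + 0.2764 - 0.5775 = 0.0000 dits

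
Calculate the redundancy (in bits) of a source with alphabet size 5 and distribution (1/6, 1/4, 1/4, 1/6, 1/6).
0.0294 bits

Redundancy measures how far a source is from maximum entropy:
R = H_max - H(X)

Maximum entropy for 5 symbols: H_max = log_2(5) = 2.3219 bits
Actual entropy: H(X) = 2.2925 bits
Redundancy: R = 2.3219 - 2.2925 = 0.0294 bits

This redundancy represents potential for compression: the source could be compressed by 0.0294 bits per symbol.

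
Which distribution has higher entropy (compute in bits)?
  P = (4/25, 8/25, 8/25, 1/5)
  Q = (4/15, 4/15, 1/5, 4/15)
Q

Computing entropies in bits:
H(P) = 1.9395
H(Q) = 1.9899

Distribution Q has higher entropy.

Intuition: The distribution closer to uniform (more spread out) has higher entropy.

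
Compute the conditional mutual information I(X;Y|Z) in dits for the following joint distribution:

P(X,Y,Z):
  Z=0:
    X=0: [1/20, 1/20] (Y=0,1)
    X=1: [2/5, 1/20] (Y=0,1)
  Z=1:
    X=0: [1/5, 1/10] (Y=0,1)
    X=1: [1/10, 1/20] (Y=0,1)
0.0150 dits

Conditional mutual information: I(X;Y|Z) = H(X|Z) + H(Y|Z) - H(X,Y|Z)

H(Z) = 0.2989
H(X,Z) = 0.5365 → H(X|Z) = 0.2376
H(Y,Z) = 0.5365 → H(Y|Z) = 0.2376
H(X,Y,Z) = 0.7592 → H(X,Y|Z) = 0.4603

I(X;Y|Z) = 0.2376 + 0.2376 - 0.4603 = 0.0150 dits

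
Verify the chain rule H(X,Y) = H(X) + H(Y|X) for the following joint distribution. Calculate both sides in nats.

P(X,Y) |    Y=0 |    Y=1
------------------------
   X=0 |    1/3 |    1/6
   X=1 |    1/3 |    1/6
H(X,Y) = 1.3297, H(X) = 0.6931, H(Y|X) = 0.6365 (all in nats)

Chain rule: H(X,Y) = H(X) + H(Y|X)

Left side — joint entropy directly:
H(X,Y) = -Σ p(x,y) log p(x,y) = 1.3297 nats

Right side — compute H(Y|X) from the conditional distributions:
P(X) = (1/2, 1/2), so H(X) = 0.6931 nats
H(Y|X) = Σ_x P(X=x) · H(Y|X=x):
  P(Y|X=0) = (2/3, 1/3), H(Y|X=0) = 0.6365, weight P(X=0) = 1/2
  P(Y|X=1) = (2/3, 1/3), H(Y|X=1) = 0.6365, weight P(X=1) = 1/2
H(Y|X) = 0.6365 nats

H(X) + H(Y|X) = 0.6931 + 0.6365 = 1.3297 nats

Both sides equal 1.3297 nats. ✓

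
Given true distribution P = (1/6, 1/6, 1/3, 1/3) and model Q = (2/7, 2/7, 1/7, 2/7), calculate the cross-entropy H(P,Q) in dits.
0.6444 dits

Cross-entropy: H(P,Q) = -Σ p(x) log q(x)

Alternatively: H(P,Q) = H(P) + D_KL(P||Q)
H(P) = 0.5775 dits
D_KL(P||Q) = 0.0669 dits

H(P,Q) = 0.5775 + 0.0669 = 0.6444 dits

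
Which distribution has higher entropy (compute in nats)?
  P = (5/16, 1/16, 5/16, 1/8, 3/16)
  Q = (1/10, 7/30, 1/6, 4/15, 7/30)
Q

Computing entropies in nats:
H(P) = 1.4741
H(Q) = 1.5605

Distribution Q has higher entropy.

Intuition: The distribution closer to uniform (more spread out) has higher entropy.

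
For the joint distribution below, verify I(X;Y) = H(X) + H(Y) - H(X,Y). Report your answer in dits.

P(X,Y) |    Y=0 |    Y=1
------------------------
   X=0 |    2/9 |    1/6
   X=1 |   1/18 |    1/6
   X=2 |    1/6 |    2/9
I(X;Y) = 0.0134 dits

Mutual information has multiple equivalent forms:
- I(X;Y) = H(X) - H(X|Y)
- I(X;Y) = H(Y) - H(Y|X)
- I(X;Y) = H(X) + H(Y) - H(X,Y)

Computing all quantities:
H(X) = 0.4642, H(Y) = 0.2983, H(X,Y) = 0.7491
H(X|Y) = 0.4508, H(Y|X) = 0.2849

Verification:
H(X) - H(X|Y) = 0.4642 - 0.4508 = 0.0134
H(Y) - H(Y|X) = 0.2983 - 0.2849 = 0.0134
H(X) + H(Y) - H(X,Y) = 0.4642 + 0.2983 - 0.7491 = 0.0134

All forms give I(X;Y) = 0.0134 dits. ✓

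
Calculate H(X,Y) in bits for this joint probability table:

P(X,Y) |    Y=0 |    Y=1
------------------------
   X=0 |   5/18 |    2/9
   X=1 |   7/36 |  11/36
1.9776 bits

Joint entropy is H(X,Y) = -Σ_{x,y} p(x,y) log p(x,y).

Summing over all non-zero entries:
H(X,Y) = -[5/18·log_2(5/18) + 2/9·log_2(2/9) + 7/36·log_2(7/36) + 11/36·log_2(11/36)]
H(X,Y) = 1.9776 bits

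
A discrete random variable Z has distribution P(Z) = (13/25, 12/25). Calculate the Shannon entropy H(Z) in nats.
0.6923 nats

Shannon entropy is H(X) = -Σ p(x) log p(x).

For P = (13/25, 12/25):
H = -13/25 × log_e(13/25) -12/25 × log_e(12/25)
H = 0.6923 nats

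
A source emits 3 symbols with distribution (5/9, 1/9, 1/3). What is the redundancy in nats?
0.1617 nats

Redundancy measures how far a source is from maximum entropy:
R = H_max - H(X)

Maximum entropy for 3 symbols: H_max = log_e(3) = 1.0986 nats
Actual entropy: H(X) = 0.9369 nats
Redundancy: R = 1.0986 - 0.9369 = 0.1617 nats

This redundancy represents potential for compression: the source could be compressed by 0.1617 nats per symbol.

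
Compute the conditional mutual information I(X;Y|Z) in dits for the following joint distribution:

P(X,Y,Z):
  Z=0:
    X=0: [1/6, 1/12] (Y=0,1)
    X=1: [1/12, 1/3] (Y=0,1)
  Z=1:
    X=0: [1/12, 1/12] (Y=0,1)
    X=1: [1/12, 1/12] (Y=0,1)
0.0319 dits

Conditional mutual information: I(X;Y|Z) = H(X|Z) + H(Y|Z) - H(X,Y|Z)

H(Z) = 0.2764
H(X,Z) = 0.5683 → H(X|Z) = 0.2919
H(Y,Z) = 0.5683 → H(Y|Z) = 0.2919
H(X,Y,Z) = 0.8283 → H(X,Y|Z) = 0.5519

I(X;Y|Z) = 0.2919 + 0.2919 - 0.5519 = 0.0319 dits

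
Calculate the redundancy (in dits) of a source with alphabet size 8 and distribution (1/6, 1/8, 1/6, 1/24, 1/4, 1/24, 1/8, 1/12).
0.0625 dits

Redundancy measures how far a source is from maximum entropy:
R = H_max - H(X)

Maximum entropy for 8 symbols: H_max = log_10(8) = 0.9031 dits
Actual entropy: H(X) = 0.8406 dits
Redundancy: R = 0.9031 - 0.8406 = 0.0625 dits

This redundancy represents potential for compression: the source could be compressed by 0.0625 dits per symbol.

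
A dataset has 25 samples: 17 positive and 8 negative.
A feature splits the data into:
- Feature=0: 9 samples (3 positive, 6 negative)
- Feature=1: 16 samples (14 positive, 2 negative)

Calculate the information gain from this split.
0.2259 bits

Information Gain = H(Y) - H(Y|Feature)

Before split:
P(positive) = 17/25 = 0.6800
H(Y) = 0.9044 bits

After split:
Feature=0: H = 0.9183 bits (weight = 9/25)
Feature=1: H = 0.5436 bits (weight = 16/25)
H(Y|Feature) = (9/25)×0.9183 + (16/25)×0.5436 = 0.6785 bits

Information Gain = 0.9044 - 0.6785 = 0.2259 bits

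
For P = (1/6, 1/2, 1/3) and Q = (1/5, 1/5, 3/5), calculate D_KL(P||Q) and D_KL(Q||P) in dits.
D_KL(P||Q) = 0.1007, D_KL(Q||P) = 0.0894

KL divergence is not symmetric: D_KL(P||Q) ≠ D_KL(Q||P) in general.

D_KL(P||Q) = 0.1007 dits
D_KL(Q||P) = 0.0894 dits

No, they are not equal!

This asymmetry is why KL divergence is not a true distance metric.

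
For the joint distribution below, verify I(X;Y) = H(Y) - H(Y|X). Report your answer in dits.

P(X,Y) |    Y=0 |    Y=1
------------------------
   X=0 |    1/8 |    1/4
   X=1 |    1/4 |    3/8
I(X;Y) = 0.0010 dits

Mutual information has multiple equivalent forms:
- I(X;Y) = H(X) - H(X|Y)
- I(X;Y) = H(Y) - H(Y|X)
- I(X;Y) = H(X) + H(Y) - H(X,Y)

Computing all quantities:
H(X) = 0.2873, H(Y) = 0.2873, H(X,Y) = 0.5737
H(X|Y) = 0.2863, H(Y|X) = 0.2863

Verification:
H(X) - H(X|Y) = 0.2873 - 0.2863 = 0.0010
H(Y) - H(Y|X) = 0.2873 - 0.2863 = 0.0010
H(X) + H(Y) - H(X,Y) = 0.2873 + 0.2873 - 0.5737 = 0.0010

All forms give I(X;Y) = 0.0010 dits. ✓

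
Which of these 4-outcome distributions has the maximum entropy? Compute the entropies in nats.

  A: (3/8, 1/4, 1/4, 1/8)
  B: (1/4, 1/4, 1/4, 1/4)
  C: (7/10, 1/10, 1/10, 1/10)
B

For a discrete distribution over n outcomes, entropy is maximized by the uniform distribution.

Computing entropies:
H(A) = 1.3209 nats
H(B) = 1.3863 nats
H(C) = 0.9404 nats

The uniform distribution (where all probabilities equal 1/4) achieves the maximum entropy of log_e(4) = 1.3863 nats.

Distribution B has the highest entropy.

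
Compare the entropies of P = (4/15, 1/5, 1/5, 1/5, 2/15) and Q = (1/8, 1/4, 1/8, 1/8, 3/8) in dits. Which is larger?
P

Computing entropies in dits:
H(P) = 0.6891
H(Q) = 0.6489

Distribution P has higher entropy.

Intuition: The distribution closer to uniform (more spread out) has higher entropy.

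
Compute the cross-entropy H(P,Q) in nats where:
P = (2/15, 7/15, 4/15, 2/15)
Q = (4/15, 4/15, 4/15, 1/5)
1.3601 nats

Cross-entropy: H(P,Q) = -Σ p(x) log q(x)

Alternatively: H(P,Q) = H(P) + D_KL(P||Q)
H(P) = 1.2454 nats
D_KL(P||Q) = 0.1147 nats

H(P,Q) = 1.2454 + 0.1147 = 1.3601 nats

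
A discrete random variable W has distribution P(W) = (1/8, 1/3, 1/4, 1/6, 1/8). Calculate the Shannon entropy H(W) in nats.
1.5313 nats

Shannon entropy is H(X) = -Σ p(x) log p(x).

For P = (1/8, 1/3, 1/4, 1/6, 1/8):
H = -1/8 × log_e(1/8) -1/3 × log_e(1/3) -1/4 × log_e(1/4) -1/6 × log_e(1/6) -1/8 × log_e(1/8)
H = 1.5313 nats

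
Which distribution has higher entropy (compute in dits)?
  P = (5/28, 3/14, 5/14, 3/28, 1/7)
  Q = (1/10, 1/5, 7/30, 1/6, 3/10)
Q

Computing entropies in dits:
H(P) = 0.6613
H(Q) = 0.6738

Distribution Q has higher entropy.

Intuition: The distribution closer to uniform (more spread out) has higher entropy.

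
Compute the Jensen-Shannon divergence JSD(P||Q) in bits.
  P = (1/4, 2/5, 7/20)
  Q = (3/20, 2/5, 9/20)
0.0136 bits

Jensen-Shannon divergence is:
JSD(P||Q) = 0.5 × D_KL(P||M) + 0.5 × D_KL(Q||M)
where M = 0.5 × (P + Q) is the mixture distribution.

M = 0.5 × (1/4, 2/5, 7/20) + 0.5 × (3/20, 2/5, 9/20) = (1/5, 2/5, 2/5)

D_KL(P||M) = 0.0131 bits
D_KL(Q||M) = 0.0142 bits

JSD(P||Q) = 0.5 × 0.0131 + 0.5 × 0.0142 = 0.0136 bits

Unlike KL divergence, JSD is symmetric and bounded: 0 ≤ JSD ≤ log(2).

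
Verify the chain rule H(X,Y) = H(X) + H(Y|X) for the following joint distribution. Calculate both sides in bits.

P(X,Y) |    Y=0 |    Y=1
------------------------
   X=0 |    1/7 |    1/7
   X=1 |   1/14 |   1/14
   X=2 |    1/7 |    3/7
H(X,Y) = 2.2709, H(X) = 1.3788, H(Y|X) = 0.8922 (all in bits)

Chain rule: H(X,Y) = H(X) + H(Y|X)

Left side — joint entropy directly:
H(X,Y) = -Σ p(x,y) log p(x,y) = 2.2709 bits

Right side — compute H(Y|X) from the conditional distributions:
P(X) = (2/7, 1/7, 4/7), so H(X) = 1.3788 bits
H(Y|X) = Σ_x P(X=x) · H(Y|X=x):
  P(Y|X=0) = (1/2, 1/2), H(Y|X=0) = 1.0000, weight P(X=0) = 2/7
  P(Y|X=1) = (1/2, 1/2), H(Y|X=1) = 1.0000, weight P(X=1) = 1/7
  P(Y|X=2) = (1/4, 3/4), H(Y|X=2) = 0.8113, weight P(X=2) = 4/7
H(Y|X) = 0.8922 bits

H(X) + H(Y|X) = 1.3788 + 0.8922 = 2.2709 bits

Both sides equal 2.2709 bits. ✓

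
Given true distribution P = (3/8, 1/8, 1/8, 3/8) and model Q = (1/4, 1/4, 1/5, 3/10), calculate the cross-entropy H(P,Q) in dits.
0.5845 dits

Cross-entropy: H(P,Q) = -Σ p(x) log q(x)

Alternatively: H(P,Q) = H(P) + D_KL(P||Q)
H(P) = 0.5452 dits
D_KL(P||Q) = 0.0392 dits

H(P,Q) = 0.5452 + 0.0392 = 0.5845 dits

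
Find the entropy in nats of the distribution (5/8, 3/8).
0.6616 nats

Shannon entropy is H(X) = -Σ p(x) log p(x).

For P = (5/8, 3/8):
H = -5/8 × log_e(5/8) -3/8 × log_e(3/8)
H = 0.6616 nats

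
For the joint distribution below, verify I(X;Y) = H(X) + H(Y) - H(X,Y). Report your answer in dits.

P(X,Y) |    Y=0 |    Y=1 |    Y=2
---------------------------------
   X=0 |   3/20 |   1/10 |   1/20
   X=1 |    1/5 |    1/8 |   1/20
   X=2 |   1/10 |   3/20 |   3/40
I(X;Y) = 0.0092 dits

Mutual information has multiple equivalent forms:
- I(X;Y) = H(X) - H(X|Y)
- I(X;Y) = H(Y) - H(Y|X)
- I(X;Y) = H(X) + H(Y) - H(X,Y)

Computing all quantities:
H(X) = 0.4752, H(Y) = 0.4483, H(X,Y) = 0.9143
H(X|Y) = 0.4661, H(Y|X) = 0.4391

Verification:
H(X) - H(X|Y) = 0.4752 - 0.4661 = 0.0092
H(Y) - H(Y|X) = 0.4483 - 0.4391 = 0.0092
H(X) + H(Y) - H(X,Y) = 0.4752 + 0.4483 - 0.9143 = 0.0092

All forms give I(X;Y) = 0.0092 dits. ✓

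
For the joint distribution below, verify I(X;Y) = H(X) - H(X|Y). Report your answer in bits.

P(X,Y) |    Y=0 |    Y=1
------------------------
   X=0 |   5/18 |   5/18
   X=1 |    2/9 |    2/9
I(X;Y) = 0.0000 bits

Mutual information has multiple equivalent forms:
- I(X;Y) = H(X) - H(X|Y)
- I(X;Y) = H(Y) - H(Y|X)
- I(X;Y) = H(X) + H(Y) - H(X,Y)

Computing all quantities:
H(X) = 0.9911, H(Y) = 1.0000, H(X,Y) = 1.9911
H(X|Y) = 0.9911, H(Y|X) = 1.0000

Verification:
H(X) - H(X|Y) = 0.9911 - 0.9911 = 0.0000
H(Y) - H(Y|X) = 1.0000 - 1.0000 = 0.0000
H(X) + H(Y) - H(X,Y) = 0.9911 + 1.0000 - 1.9911 = 0.0000

All forms give I(X;Y) = 0.0000 bits. ✓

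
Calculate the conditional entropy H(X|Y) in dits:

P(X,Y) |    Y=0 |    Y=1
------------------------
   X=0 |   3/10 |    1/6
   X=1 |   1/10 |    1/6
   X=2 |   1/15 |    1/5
0.4344 dits

Using the chain rule: H(X|Y) = H(X,Y) - H(Y)

First, compute H(X,Y) = 0.7344 dits

Marginal P(Y) = (7/15, 8/15)
H(Y) = 0.3001 dits

H(X|Y) = H(X,Y) - H(Y) = 0.7344 - 0.3001 = 0.4344 dits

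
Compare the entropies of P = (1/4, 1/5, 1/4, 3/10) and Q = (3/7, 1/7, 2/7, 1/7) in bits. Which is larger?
P

Computing entropies in bits:
H(P) = 1.9855
H(Q) = 1.8424

Distribution P has higher entropy.

Intuition: The distribution closer to uniform (more spread out) has higher entropy.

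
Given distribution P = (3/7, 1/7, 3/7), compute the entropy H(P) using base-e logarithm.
1.0042 nats

Shannon entropy is H(X) = -Σ p(x) log p(x).

For P = (3/7, 1/7, 3/7):
H = -3/7 × log_e(3/7) -1/7 × log_e(1/7) -3/7 × log_e(3/7)
H = 1.0042 nats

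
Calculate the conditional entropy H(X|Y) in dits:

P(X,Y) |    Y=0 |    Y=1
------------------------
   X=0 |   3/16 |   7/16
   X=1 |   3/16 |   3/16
0.2787 dits

Using the chain rule: H(X|Y) = H(X,Y) - H(Y)

First, compute H(X,Y) = 0.5660 dits

Marginal P(Y) = (3/8, 5/8)
H(Y) = 0.2873 dits

H(X|Y) = H(X,Y) - H(Y) = 0.5660 - 0.2873 = 0.2787 dits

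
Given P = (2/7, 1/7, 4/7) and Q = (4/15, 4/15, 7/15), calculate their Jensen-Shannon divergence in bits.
0.0178 bits

Jensen-Shannon divergence is:
JSD(P||Q) = 0.5 × D_KL(P||M) + 0.5 × D_KL(Q||M)
where M = 0.5 × (P + Q) is the mixture distribution.

M = 0.5 × (2/7, 1/7, 4/7) + 0.5 × (4/15, 4/15, 7/15) = (0.27619, 0.204762, 0.519048)

D_KL(P||M) = 0.0190 bits
D_KL(Q||M) = 0.0165 bits

JSD(P||Q) = 0.5 × 0.0190 + 0.5 × 0.0165 = 0.0178 bits

Unlike KL divergence, JSD is symmetric and bounded: 0 ≤ JSD ≤ log(2).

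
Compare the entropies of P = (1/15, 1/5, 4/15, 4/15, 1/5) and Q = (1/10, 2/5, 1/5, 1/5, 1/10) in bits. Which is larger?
P

Computing entropies in bits:
H(P) = 2.2062
H(Q) = 2.1219

Distribution P has higher entropy.

Intuition: The distribution closer to uniform (more spread out) has higher entropy.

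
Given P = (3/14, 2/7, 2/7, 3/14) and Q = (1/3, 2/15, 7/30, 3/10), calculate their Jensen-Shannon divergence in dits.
0.0111 dits

Jensen-Shannon divergence is:
JSD(P||Q) = 0.5 × D_KL(P||M) + 0.5 × D_KL(Q||M)
where M = 0.5 × (P + Q) is the mixture distribution.

M = 0.5 × (3/14, 2/7, 2/7, 3/14) + 0.5 × (1/3, 2/15, 7/30, 3/10) = (0.27381, 0.209524, 0.259524, 9/35)

D_KL(P||M) = 0.0106 dits
D_KL(Q||M) = 0.0116 dits

JSD(P||Q) = 0.5 × 0.0106 + 0.5 × 0.0116 = 0.0111 dits

Unlike KL divergence, JSD is symmetric and bounded: 0 ≤ JSD ≤ log(2).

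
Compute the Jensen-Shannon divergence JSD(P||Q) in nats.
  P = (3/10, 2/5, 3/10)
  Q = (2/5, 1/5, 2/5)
0.0242 nats

Jensen-Shannon divergence is:
JSD(P||Q) = 0.5 × D_KL(P||M) + 0.5 × D_KL(Q||M)
where M = 0.5 × (P + Q) is the mixture distribution.

M = 0.5 × (3/10, 2/5, 3/10) + 0.5 × (2/5, 1/5, 2/5) = (7/20, 3/10, 7/20)

D_KL(P||M) = 0.0226 nats
D_KL(Q||M) = 0.0257 nats

JSD(P||Q) = 0.5 × 0.0226 + 0.5 × 0.0257 = 0.0242 nats

Unlike KL divergence, JSD is symmetric and bounded: 0 ≤ JSD ≤ log(2).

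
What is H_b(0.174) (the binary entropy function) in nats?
0.4622 nats

The binary entropy function is:
H(p) = -p log(p) - (1-p) log(1-p)

H(0.174) = -0.174 × log_e(0.174) - 0.826 × log_e(0.826)
H(0.174) = 0.4622 nats

Note: Binary entropy is maximized at p=0.5 (H=1 bit) and minimized at p=0 or p=1 (H=0).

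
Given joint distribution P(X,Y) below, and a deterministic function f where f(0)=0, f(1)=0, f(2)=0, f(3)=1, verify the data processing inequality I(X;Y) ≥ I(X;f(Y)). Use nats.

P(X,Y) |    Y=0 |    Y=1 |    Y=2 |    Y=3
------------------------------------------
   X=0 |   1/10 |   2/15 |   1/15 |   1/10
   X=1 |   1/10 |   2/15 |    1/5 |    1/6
I(X;Y) = 0.0232, I(X;f(Y)) = 0.0005, inequality holds: 0.0232 ≥ 0.0005

Data Processing Inequality: For any Markov chain X → Y → Z, we have I(X;Y) ≥ I(X;Z).

Here Z = f(Y) is a deterministic function of Y, forming X → Y → Z.

Original I(X;Y) = 0.0232 nats

After applying f:
P(X,Z) where Z=f(Y):
- P(X,Z=0) = P(X,Y=0) + P(X,Y=1) + P(X,Y=2)
- P(X,Z=1) = P(X,Y=3)

I(X;Z) = I(X;f(Y)) = 0.0005 nats

Verification: 0.0232 ≥ 0.0005 ✓

Information cannot be created by processing; the function f can only lose information about X.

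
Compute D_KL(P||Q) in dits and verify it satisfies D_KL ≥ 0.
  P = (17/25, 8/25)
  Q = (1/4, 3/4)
0.1771 dits

KL divergence satisfies the Gibbs inequality: D_KL(P||Q) ≥ 0 for all distributions P, Q.

D_KL(P||Q) = Σ p(x) log(p(x)/q(x))
Term by term:
  x=0: 17/25 × log_10[(17/25)/(1/4)] = 0.2955
  x=1: 8/25 × log_10[(8/25)/(3/4)] = -0.1184
D_KL(P||Q) = 0.1771 dits

D_KL(P||Q) = 0.1771 ≥ 0 ✓

This non-negativity is a fundamental property: relative entropy cannot be negative because it measures how different Q is from P.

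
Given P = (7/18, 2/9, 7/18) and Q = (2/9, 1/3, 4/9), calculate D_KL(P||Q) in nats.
0.0756 nats

KL divergence: D_KL(P||Q) = Σ p(x) log(p(x)/q(x))

Computing term by term:
  x=0: 7/18 × log_e[(7/18)/(2/9)] = 7/18 × 0.5596 = 0.2176
  x=1: 2/9 × log_e[(2/9)/(1/3)] = 2/9 × -0.4055 = -0.0901
  x=2: 7/18 × log_e[(7/18)/(4/9)] = 7/18 × -0.1335 = -0.0519

D_KL(P||Q) = 0.0756 nats

Note: KL divergence is always non-negative and equals 0 iff P = Q.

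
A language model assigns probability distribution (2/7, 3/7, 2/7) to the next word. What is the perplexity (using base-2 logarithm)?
2.9417

Perplexity is 2^H (or exp(H) for natural log).

First, H = -Σ p log p = 1.5567 bits
Perplexity = 2^1.5567 = 2.9417

Interpretation: The model's uncertainty is equivalent to choosing uniformly among 2.9 options.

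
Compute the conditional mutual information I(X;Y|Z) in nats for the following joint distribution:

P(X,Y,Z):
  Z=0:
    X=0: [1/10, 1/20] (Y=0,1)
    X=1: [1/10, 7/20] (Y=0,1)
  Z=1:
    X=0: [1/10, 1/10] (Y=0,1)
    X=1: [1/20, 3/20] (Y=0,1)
0.0616 nats

Conditional mutual information: I(X;Y|Z) = H(X|Z) + H(Y|Z) - H(X,Y|Z)

H(Z) = 0.6730
H(X,Z) = 1.2877 → H(X|Z) = 0.6147
H(Y,Z) = 1.3195 → H(Y|Z) = 0.6465
H(X,Y,Z) = 1.8726 → H(X,Y|Z) = 1.1996

I(X;Y|Z) = 0.6147 + 0.6465 - 1.1996 = 0.0616 nats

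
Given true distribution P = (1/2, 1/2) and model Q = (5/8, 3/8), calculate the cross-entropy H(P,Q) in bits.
1.0466 bits

Cross-entropy: H(P,Q) = -Σ p(x) log q(x)

Alternatively: H(P,Q) = H(P) + D_KL(P||Q)
H(P) = 1.0000 bits
D_KL(P||Q) = 0.0466 bits

H(P,Q) = 1.0000 + 0.0466 = 1.0466 bits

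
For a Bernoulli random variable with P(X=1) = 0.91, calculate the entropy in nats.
0.3025 nats

The binary entropy function is:
H(p) = -p log(p) - (1-p) log(1-p)

H(0.91) = -0.91 × log_e(0.91) - 0.09 × log_e(0.09)
H(0.91) = 0.3025 nats

Note: Binary entropy is maximized at p=0.5 (H=1 bit) and minimized at p=0 or p=1 (H=0).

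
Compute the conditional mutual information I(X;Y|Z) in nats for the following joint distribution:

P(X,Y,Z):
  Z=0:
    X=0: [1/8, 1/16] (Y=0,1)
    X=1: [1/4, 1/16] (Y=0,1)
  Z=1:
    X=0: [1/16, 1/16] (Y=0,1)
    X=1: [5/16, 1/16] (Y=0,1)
0.0310 nats

Conditional mutual information: I(X;Y|Z) = H(X|Z) + H(Y|Z) - H(X,Y|Z)

H(Z) = 0.6931
H(X,Z) = 1.3051 → H(X|Z) = 0.6119
H(Y,Z) = 1.2555 → H(Y|Z) = 0.5623
H(X,Y,Z) = 1.8364 → H(X,Y|Z) = 1.1433

I(X;Y|Z) = 0.6119 + 0.5623 - 1.1433 = 0.0310 nats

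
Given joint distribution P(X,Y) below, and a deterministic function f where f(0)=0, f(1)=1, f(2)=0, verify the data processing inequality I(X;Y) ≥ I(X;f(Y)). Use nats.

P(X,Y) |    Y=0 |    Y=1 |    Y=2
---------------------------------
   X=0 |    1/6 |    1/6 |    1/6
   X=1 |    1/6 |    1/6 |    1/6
I(X;Y) = 0.0000, I(X;f(Y)) = 0.0000, inequality holds: 0.0000 ≥ 0.0000

Data Processing Inequality: For any Markov chain X → Y → Z, we have I(X;Y) ≥ I(X;Z).

Here Z = f(Y) is a deterministic function of Y, forming X → Y → Z.

Original I(X;Y) = 0.0000 nats

After applying f:
P(X,Z) where Z=f(Y):
- P(X,Z=0) = P(X,Y=0) + P(X,Y=2)
- P(X,Z=1) = P(X,Y=1)

I(X;Z) = I(X;f(Y)) = 0.0000 nats

Verification: 0.0000 ≥ 0.0000 ✓

Information cannot be created by processing; the function f can only lose information about X.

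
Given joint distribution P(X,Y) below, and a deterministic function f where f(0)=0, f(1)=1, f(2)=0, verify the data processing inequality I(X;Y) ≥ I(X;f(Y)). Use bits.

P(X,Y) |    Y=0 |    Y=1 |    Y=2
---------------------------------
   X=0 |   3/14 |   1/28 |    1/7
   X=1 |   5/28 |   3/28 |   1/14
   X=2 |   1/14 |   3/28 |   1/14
I(X;Y) = 0.0912, I(X;f(Y)) = 0.0776, inequality holds: 0.0912 ≥ 0.0776

Data Processing Inequality: For any Markov chain X → Y → Z, we have I(X;Y) ≥ I(X;Z).

Here Z = f(Y) is a deterministic function of Y, forming X → Y → Z.

Original I(X;Y) = 0.0912 bits

After applying f:
P(X,Z) where Z=f(Y):
- P(X,Z=0) = P(X,Y=0) + P(X,Y=2)
- P(X,Z=1) = P(X,Y=1)

I(X;Z) = I(X;f(Y)) = 0.0776 bits

Verification: 0.0912 ≥ 0.0776 ✓

Information cannot be created by processing; the function f can only lose information about X.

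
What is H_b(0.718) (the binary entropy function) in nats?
0.5948 nats

The binary entropy function is:
H(p) = -p log(p) - (1-p) log(1-p)

H(0.718) = -0.718 × log_e(0.718) - 0.282 × log_e(0.282)
H(0.718) = 0.5948 nats

Note: Binary entropy is maximized at p=0.5 (H=1 bit) and minimized at p=0 or p=1 (H=0).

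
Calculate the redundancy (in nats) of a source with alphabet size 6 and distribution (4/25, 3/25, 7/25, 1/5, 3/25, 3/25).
0.0569 nats

Redundancy measures how far a source is from maximum entropy:
R = H_max - H(X)

Maximum entropy for 6 symbols: H_max = log_e(6) = 1.7918 nats
Actual entropy: H(X) = 1.7348 nats
Redundancy: R = 1.7918 - 1.7348 = 0.0569 nats

This redundancy represents potential for compression: the source could be compressed by 0.0569 nats per symbol.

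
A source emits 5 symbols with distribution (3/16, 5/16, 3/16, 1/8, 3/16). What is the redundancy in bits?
0.0641 bits

Redundancy measures how far a source is from maximum entropy:
R = H_max - H(X)

Maximum entropy for 5 symbols: H_max = log_2(5) = 2.3219 bits
Actual entropy: H(X) = 2.2579 bits
Redundancy: R = 2.3219 - 2.2579 = 0.0641 bits

This redundancy represents potential for compression: the source could be compressed by 0.0641 bits per symbol.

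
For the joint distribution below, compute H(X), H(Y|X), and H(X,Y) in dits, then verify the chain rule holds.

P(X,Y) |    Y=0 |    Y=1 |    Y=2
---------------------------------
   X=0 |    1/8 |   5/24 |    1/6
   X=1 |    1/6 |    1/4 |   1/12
H(X,Y) = 0.7546, H(X) = 0.3010, H(Y|X) = 0.4536 (all in dits)

Chain rule: H(X,Y) = H(X) + H(Y|X)

Left side — joint entropy directly:
H(X,Y) = -Σ p(x,y) log p(x,y) = 0.7546 dits

Right side — compute H(Y|X) from the conditional distributions:
P(X) = (1/2, 1/2), so H(X) = 0.3010 dits
H(Y|X) = Σ_x P(X=x) · H(Y|X=x):
  P(Y|X=0) = (1/4, 5/12, 1/3), H(Y|X=0) = 0.4680, weight P(X=0) = 1/2
  P(Y|X=1) = (1/3, 1/2, 1/6), H(Y|X=1) = 0.4392, weight P(X=1) = 1/2
H(Y|X) = 0.4536 dits

H(X) + H(Y|X) = 0.3010 + 0.4536 = 0.7546 dits

Both sides equal 0.7546 dits. ✓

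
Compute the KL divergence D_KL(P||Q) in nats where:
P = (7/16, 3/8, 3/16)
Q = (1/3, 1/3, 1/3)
0.0553 nats

KL divergence: D_KL(P||Q) = Σ p(x) log(p(x)/q(x))

Computing term by term:
  x=0: 7/16 × log_e[(7/16)/(1/3)] = 7/16 × 0.2719 = 0.1190
  x=1: 3/8 × log_e[(3/8)/(1/3)] = 3/8 × 0.1178 = 0.0442
  x=2: 3/16 × log_e[(3/16)/(1/3)] = 3/16 × -0.5754 = -0.1079

D_KL(P||Q) = 0.0553 nats

Note: KL divergence is always non-negative and equals 0 iff P = Q.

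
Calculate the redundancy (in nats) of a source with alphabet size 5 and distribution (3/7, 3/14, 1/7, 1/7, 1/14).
0.1717 nats

Redundancy measures how far a source is from maximum entropy:
R = H_max - H(X)

Maximum entropy for 5 symbols: H_max = log_e(5) = 1.6094 nats
Actual entropy: H(X) = 1.4377 nats
Redundancy: R = 1.6094 - 1.4377 = 0.1717 nats

This redundancy represents potential for compression: the source could be compressed by 0.1717 nats per symbol.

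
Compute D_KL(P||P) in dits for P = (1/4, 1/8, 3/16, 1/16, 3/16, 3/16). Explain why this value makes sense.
0.0000 dits

KL divergence satisfies the Gibbs inequality: D_KL(P||Q) ≥ 0 for all distributions P, Q.

D_KL(P||Q) = Σ p(x) log(p(x)/q(x))
Each term is p(x) × log_10(p(x)/p(x)) = p(x) × log_10(1) = 0, so the sum is 0.
D_KL(P||Q) = 0.0000 dits

When P = Q, the KL divergence is exactly 0, as there is no 'divergence' between identical distributions.

This non-negativity is a fundamental property: relative entropy cannot be negative because it measures how different Q is from P.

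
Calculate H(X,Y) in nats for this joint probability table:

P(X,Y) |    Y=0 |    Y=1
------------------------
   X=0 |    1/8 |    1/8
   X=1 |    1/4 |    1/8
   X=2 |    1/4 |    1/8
1.7329 nats

Joint entropy is H(X,Y) = -Σ_{x,y} p(x,y) log p(x,y).

Summing over all non-zero entries:
H(X,Y) = -[1/8·log_e(1/8) + 1/8·log_e(1/8) + 1/4·log_e(1/4) + 1/8·log_e(1/8) + 1/4·log_e(1/4) + 1/8·log_e(1/8)]
H(X,Y) = 1.7329 nats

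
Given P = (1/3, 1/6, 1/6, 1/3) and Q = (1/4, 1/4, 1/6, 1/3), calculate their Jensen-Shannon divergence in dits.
0.0031 dits

Jensen-Shannon divergence is:
JSD(P||Q) = 0.5 × D_KL(P||M) + 0.5 × D_KL(Q||M)
where M = 0.5 × (P + Q) is the mixture distribution.

M = 0.5 × (1/3, 1/6, 1/6, 1/3) + 0.5 × (1/4, 1/4, 1/6, 1/3) = (7/24, 5/24, 1/6, 1/3)

D_KL(P||M) = 0.0032 dits
D_KL(Q||M) = 0.0031 dits

JSD(P||Q) = 0.5 × 0.0032 + 0.5 × 0.0031 = 0.0031 dits

Unlike KL divergence, JSD is symmetric and bounded: 0 ≤ JSD ≤ log(2).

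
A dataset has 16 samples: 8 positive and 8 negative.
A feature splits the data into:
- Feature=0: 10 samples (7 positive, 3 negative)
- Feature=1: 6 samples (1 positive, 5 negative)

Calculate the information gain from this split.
0.2054 bits

Information Gain = H(Y) - H(Y|Feature)

Before split:
P(positive) = 8/16 = 0.5000
H(Y) = 1.0000 bits

After split:
Feature=0: H = 0.8813 bits (weight = 10/16)
Feature=1: H = 0.6500 bits (weight = 6/16)
H(Y|Feature) = (10/16)×0.8813 + (6/16)×0.6500 = 0.7946 bits

Information Gain = 1.0000 - 0.7946 = 0.2054 bits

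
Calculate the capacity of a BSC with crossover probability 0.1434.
0.4069 bits

For a binary symmetric channel (BSC) with error probability p:
Capacity C = 1 - H(p) bits per symbol

where H(p) = -p log₂(p) - (1-p) log₂(1-p) is the binary entropy function.

H(0.1434) = 0.5931 bits
C = 1 - 0.5931 = 0.4069 bits per symbol

This means we can reliably transmit up to 0.4069 bits of information per channel use.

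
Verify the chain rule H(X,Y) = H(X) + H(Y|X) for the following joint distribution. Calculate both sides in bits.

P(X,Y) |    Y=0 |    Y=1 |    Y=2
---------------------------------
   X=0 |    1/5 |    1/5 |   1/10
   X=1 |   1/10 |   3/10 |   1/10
H(X,Y) = 2.4464, H(X) = 1.0000, H(Y|X) = 1.4464 (all in bits)

Chain rule: H(X,Y) = H(X) + H(Y|X)

Left side — joint entropy directly:
H(X,Y) = -Σ p(x,y) log p(x,y) = 2.4464 bits

Right side — compute H(Y|X) from the conditional distributions:
P(X) = (1/2, 1/2), so H(X) = 1.0000 bits
H(Y|X) = Σ_x P(X=x) · H(Y|X=x):
  P(Y|X=0) = (2/5, 2/5, 1/5), H(Y|X=0) = 1.5219, weight P(X=0) = 1/2
  P(Y|X=1) = (1/5, 3/5, 1/5), H(Y|X=1) = 1.3710, weight P(X=1) = 1/2
H(Y|X) = 1.4464 bits

H(X) + H(Y|X) = 1.0000 + 1.4464 = 2.4464 bits

Both sides equal 2.4464 bits. ✓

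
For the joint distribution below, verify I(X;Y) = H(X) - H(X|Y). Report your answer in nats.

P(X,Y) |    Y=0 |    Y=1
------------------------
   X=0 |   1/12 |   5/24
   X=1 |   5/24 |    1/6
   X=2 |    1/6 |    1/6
I(X;Y) = 0.0265 nats

Mutual information has multiple equivalent forms:
- I(X;Y) = H(X) - H(X|Y)
- I(X;Y) = H(Y) - H(Y|X)
- I(X;Y) = H(X) + H(Y) - H(X,Y)

Computing all quantities:
H(X) = 1.0934, H(Y) = 0.6897, H(X,Y) = 1.7565
H(X|Y) = 1.0669, H(Y|X) = 0.6632

Verification:
H(X) - H(X|Y) = 1.0934 - 1.0669 = 0.0265
H(Y) - H(Y|X) = 0.6897 - 0.6632 = 0.0265
H(X) + H(Y) - H(X,Y) = 1.0934 + 0.6897 - 1.7565 = 0.0265

All forms give I(X;Y) = 0.0265 nats. ✓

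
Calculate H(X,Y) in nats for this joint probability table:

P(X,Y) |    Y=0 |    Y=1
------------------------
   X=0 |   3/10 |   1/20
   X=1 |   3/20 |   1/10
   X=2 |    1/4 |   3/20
1.6569 nats

Joint entropy is H(X,Y) = -Σ_{x,y} p(x,y) log p(x,y).

Summing over all non-zero entries:
H(X,Y) = -[3/10·log_e(3/10) + 1/20·log_e(1/20) + 3/20·log_e(3/20) + 1/10·log_e(1/10) + 1/4·log_e(1/4) + 3/20·log_e(3/20)]
H(X,Y) = 1.6569 nats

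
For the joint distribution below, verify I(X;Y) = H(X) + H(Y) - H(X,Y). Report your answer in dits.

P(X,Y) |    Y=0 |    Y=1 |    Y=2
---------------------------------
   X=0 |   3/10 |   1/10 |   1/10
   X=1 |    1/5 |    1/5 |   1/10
I(X;Y) = 0.0118 dits

Mutual information has multiple equivalent forms:
- I(X;Y) = H(X) - H(X|Y)
- I(X;Y) = H(Y) - H(Y|X)
- I(X;Y) = H(X) + H(Y) - H(X,Y)

Computing all quantities:
H(X) = 0.3010, H(Y) = 0.4472, H(X,Y) = 0.7365
H(X|Y) = 0.2893, H(Y|X) = 0.4354

Verification:
H(X) - H(X|Y) = 0.3010 - 0.2893 = 0.0118
H(Y) - H(Y|X) = 0.4472 - 0.4354 = 0.0118
H(X) + H(Y) - H(X,Y) = 0.3010 + 0.4472 - 0.7365 = 0.0118

All forms give I(X;Y) = 0.0118 dits. ✓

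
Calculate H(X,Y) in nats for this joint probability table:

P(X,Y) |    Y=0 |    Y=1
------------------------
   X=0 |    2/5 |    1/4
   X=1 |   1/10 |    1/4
1.2899 nats

Joint entropy is H(X,Y) = -Σ_{x,y} p(x,y) log p(x,y).

Summing over all non-zero entries:
H(X,Y) = -[2/5·log_e(2/5) + 1/4·log_e(1/4) + 1/10·log_e(1/10) + 1/4·log_e(1/4)]
H(X,Y) = 1.2899 nats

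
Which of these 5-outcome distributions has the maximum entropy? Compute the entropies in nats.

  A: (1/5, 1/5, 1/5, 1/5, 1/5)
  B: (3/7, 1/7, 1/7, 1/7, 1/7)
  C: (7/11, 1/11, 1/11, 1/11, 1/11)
A

For a discrete distribution over n outcomes, entropy is maximized by the uniform distribution.

Computing entropies:
H(A) = 1.6094 nats
H(B) = 1.4751 nats
H(C) = 1.1596 nats

The uniform distribution (where all probabilities equal 1/5) achieves the maximum entropy of log_e(5) = 1.6094 nats.

Distribution A has the highest entropy.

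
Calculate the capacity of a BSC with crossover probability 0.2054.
0.2674 bits

For a binary symmetric channel (BSC) with error probability p:
Capacity C = 1 - H(p) bits per symbol

where H(p) = -p log₂(p) - (1-p) log₂(1-p) is the binary entropy function.

H(0.2054) = 0.7326 bits
C = 1 - 0.7326 = 0.2674 bits per symbol

This means we can reliably transmit up to 0.2674 bits of information per channel use.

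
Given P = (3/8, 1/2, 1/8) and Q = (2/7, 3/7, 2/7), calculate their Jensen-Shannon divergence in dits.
0.0089 dits

Jensen-Shannon divergence is:
JSD(P||Q) = 0.5 × D_KL(P||M) + 0.5 × D_KL(Q||M)
where M = 0.5 × (P + Q) is the mixture distribution.

M = 0.5 × (3/8, 1/2, 1/8) + 0.5 × (2/7, 3/7, 2/7) = (0.330357, 13/28, 0.205357)

D_KL(P||M) = 0.0098 dits
D_KL(Q||M) = 0.0081 dits

JSD(P||Q) = 0.5 × 0.0098 + 0.5 × 0.0081 = 0.0089 dits

Unlike KL divergence, JSD is symmetric and bounded: 0 ≤ JSD ≤ log(2).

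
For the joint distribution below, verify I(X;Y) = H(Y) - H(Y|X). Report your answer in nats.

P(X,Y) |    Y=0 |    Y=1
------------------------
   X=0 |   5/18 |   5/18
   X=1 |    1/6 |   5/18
I(X;Y) = 0.0079 nats

Mutual information has multiple equivalent forms:
- I(X;Y) = H(X) - H(X|Y)
- I(X;Y) = H(Y) - H(Y|X)
- I(X;Y) = H(X) + H(Y) - H(X,Y)

Computing all quantities:
H(X) = 0.6870, H(Y) = 0.6870, H(X,Y) = 1.3661
H(X|Y) = 0.6791, H(Y|X) = 0.6791

Verification:
H(X) - H(X|Y) = 0.6870 - 0.6791 = 0.0079
H(Y) - H(Y|X) = 0.6870 - 0.6791 = 0.0079
H(X) + H(Y) - H(X,Y) = 0.6870 + 0.6870 - 1.3661 = 0.0079

All forms give I(X;Y) = 0.0079 nats. ✓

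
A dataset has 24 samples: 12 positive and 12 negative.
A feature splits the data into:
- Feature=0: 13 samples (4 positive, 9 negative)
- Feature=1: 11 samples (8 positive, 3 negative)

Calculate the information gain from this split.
0.1302 bits

Information Gain = H(Y) - H(Y|Feature)

Before split:
P(positive) = 12/24 = 0.5000
H(Y) = 1.0000 bits

After split:
Feature=0: H = 0.8905 bits (weight = 13/24)
Feature=1: H = 0.8454 bits (weight = 11/24)
H(Y|Feature) = (13/24)×0.8905 + (11/24)×0.8454 = 0.8698 bits

Information Gain = 1.0000 - 0.8698 = 0.1302 bits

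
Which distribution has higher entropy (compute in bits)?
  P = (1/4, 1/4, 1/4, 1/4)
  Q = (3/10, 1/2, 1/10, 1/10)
P

Computing entropies in bits:
H(P) = 2.0000
H(Q) = 1.6855

Distribution P has higher entropy.

Intuition: The distribution closer to uniform (more spread out) has higher entropy.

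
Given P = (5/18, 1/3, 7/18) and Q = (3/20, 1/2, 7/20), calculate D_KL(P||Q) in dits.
0.0334 dits

KL divergence: D_KL(P||Q) = Σ p(x) log(p(x)/q(x))

Computing term by term:
  x=0: 5/18 × log_10[(5/18)/(3/20)] = 5/18 × 0.2676 = 0.0743
  x=1: 1/3 × log_10[(1/3)/(1/2)] = 1/3 × -0.1761 = -0.0587
  x=2: 7/18 × log_10[(7/18)/(7/20)] = 7/18 × 0.0458 = 0.0178

D_KL(P||Q) = 0.0334 dits

Note: KL divergence is always non-negative and equals 0 iff P = Q.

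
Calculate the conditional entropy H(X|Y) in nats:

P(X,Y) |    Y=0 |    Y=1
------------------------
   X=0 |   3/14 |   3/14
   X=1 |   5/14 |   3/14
0.6751 nats

Using the chain rule: H(X|Y) = H(X,Y) - H(Y)

First, compute H(X,Y) = 1.3580 nats

Marginal P(Y) = (4/7, 3/7)
H(Y) = 0.6829 nats

H(X|Y) = H(X,Y) - H(Y) = 1.3580 - 0.6829 = 0.6751 nats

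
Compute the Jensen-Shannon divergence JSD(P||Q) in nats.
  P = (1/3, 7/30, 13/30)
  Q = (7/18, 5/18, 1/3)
0.0053 nats

Jensen-Shannon divergence is:
JSD(P||Q) = 0.5 × D_KL(P||M) + 0.5 × D_KL(Q||M)
where M = 0.5 × (P + Q) is the mixture distribution.

M = 0.5 × (1/3, 7/30, 13/30) + 0.5 × (7/18, 5/18, 1/3) = (13/36, 0.255556, 0.383333)

D_KL(P||M) = 0.0052 nats
D_KL(Q||M) = 0.0054 nats

JSD(P||Q) = 0.5 × 0.0052 + 0.5 × 0.0054 = 0.0053 nats

Unlike KL divergence, JSD is symmetric and bounded: 0 ≤ JSD ≤ log(2).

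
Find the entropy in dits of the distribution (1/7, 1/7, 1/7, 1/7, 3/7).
0.6406 dits

Shannon entropy is H(X) = -Σ p(x) log p(x).

For P = (1/7, 1/7, 1/7, 1/7, 3/7):
H = -1/7 × log_10(1/7) -1/7 × log_10(1/7) -1/7 × log_10(1/7) -1/7 × log_10(1/7) -3/7 × log_10(3/7)
H = 0.6406 dits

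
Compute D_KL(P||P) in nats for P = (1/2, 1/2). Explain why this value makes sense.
0.0000 nats

KL divergence satisfies the Gibbs inequality: D_KL(P||Q) ≥ 0 for all distributions P, Q.

D_KL(P||Q) = Σ p(x) log(p(x)/q(x))
Each term is p(x) × log_e(p(x)/p(x)) = p(x) × log_e(1) = 0, so the sum is 0.
D_KL(P||Q) = 0.0000 nats

When P = Q, the KL divergence is exactly 0, as there is no 'divergence' between identical distributions.

This non-negativity is a fundamental property: relative entropy cannot be negative because it measures how different Q is from P.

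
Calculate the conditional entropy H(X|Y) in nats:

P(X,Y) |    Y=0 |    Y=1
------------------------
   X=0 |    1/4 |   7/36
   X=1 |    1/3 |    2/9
0.6862 nats

Using the chain rule: H(X|Y) = H(X,Y) - H(Y)

First, compute H(X,Y) = 1.3654 nats

Marginal P(Y) = (7/12, 5/12)
H(Y) = 0.6792 nats

H(X|Y) = H(X,Y) - H(Y) = 1.3654 - 0.6792 = 0.6862 nats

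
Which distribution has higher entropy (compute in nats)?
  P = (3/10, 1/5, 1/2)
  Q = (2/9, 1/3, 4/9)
Q

Computing entropies in nats:
H(P) = 1.0297
H(Q) = 1.0609

Distribution Q has higher entropy.

Intuition: The distribution closer to uniform (more spread out) has higher entropy.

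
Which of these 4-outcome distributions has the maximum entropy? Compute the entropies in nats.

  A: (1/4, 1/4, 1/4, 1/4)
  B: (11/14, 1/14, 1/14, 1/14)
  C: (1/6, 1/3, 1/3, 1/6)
A

For a discrete distribution over n outcomes, entropy is maximized by the uniform distribution.

Computing entropies:
H(A) = 1.3863 nats
H(B) = 0.7550 nats
H(C) = 1.3297 nats

The uniform distribution (where all probabilities equal 1/4) achieves the maximum entropy of log_e(4) = 1.3863 nats.

Distribution A has the highest entropy.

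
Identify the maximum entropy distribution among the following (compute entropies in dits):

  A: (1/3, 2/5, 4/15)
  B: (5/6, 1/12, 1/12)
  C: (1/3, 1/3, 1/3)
C

For a discrete distribution over n outcomes, entropy is maximized by the uniform distribution.

Computing entropies:
H(A) = 0.4713 dits
H(B) = 0.2458 dits
H(C) = 0.4771 dits

The uniform distribution (where all probabilities equal 1/3) achieves the maximum entropy of log_10(3) = 0.4771 dits.

Distribution C has the highest entropy.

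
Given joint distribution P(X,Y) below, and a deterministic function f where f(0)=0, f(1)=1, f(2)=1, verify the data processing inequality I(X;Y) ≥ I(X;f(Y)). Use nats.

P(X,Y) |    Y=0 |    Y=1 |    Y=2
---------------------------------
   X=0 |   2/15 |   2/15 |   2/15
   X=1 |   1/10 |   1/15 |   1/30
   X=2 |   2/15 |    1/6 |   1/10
I(X;Y) = 0.0155, I(X;f(Y)) = 0.0093, inequality holds: 0.0155 ≥ 0.0093

Data Processing Inequality: For any Markov chain X → Y → Z, we have I(X;Y) ≥ I(X;Z).

Here Z = f(Y) is a deterministic function of Y, forming X → Y → Z.

Original I(X;Y) = 0.0155 nats

After applying f:
P(X,Z) where Z=f(Y):
- P(X,Z=0) = P(X,Y=0)
- P(X,Z=1) = P(X,Y=1) + P(X,Y=2)

I(X;Z) = I(X;f(Y)) = 0.0093 nats

Verification: 0.0155 ≥ 0.0093 ✓

Information cannot be created by processing; the function f can only lose information about X.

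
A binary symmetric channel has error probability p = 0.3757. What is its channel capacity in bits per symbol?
0.0451 bits

For a binary symmetric channel (BSC) with error probability p:
Capacity C = 1 - H(p) bits per symbol

where H(p) = -p log₂(p) - (1-p) log₂(1-p) is the binary entropy function.

H(0.3757) = 0.9549 bits
C = 1 - 0.9549 = 0.0451 bits per symbol

This means we can reliably transmit up to 0.0451 bits of information per channel use.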